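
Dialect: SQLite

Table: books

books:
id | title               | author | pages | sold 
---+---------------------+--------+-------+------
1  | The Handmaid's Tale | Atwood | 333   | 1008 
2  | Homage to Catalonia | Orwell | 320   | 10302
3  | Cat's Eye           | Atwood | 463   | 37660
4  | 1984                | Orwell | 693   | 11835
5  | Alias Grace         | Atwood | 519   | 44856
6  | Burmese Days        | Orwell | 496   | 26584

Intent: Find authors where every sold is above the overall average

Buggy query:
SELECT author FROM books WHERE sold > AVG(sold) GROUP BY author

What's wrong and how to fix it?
Bug: WHERE evaluates per row before aggregation, so AVG() is unavailable

Fix: Use a subquery for AVG and a HAVING MIN(...) filter so the condition holds for every row in the group

Corrected query:
SELECT author FROM books GROUP BY author HAVING MIN(sold) > (SELECT AVG(sold) FROM books)

Result:
(no rows)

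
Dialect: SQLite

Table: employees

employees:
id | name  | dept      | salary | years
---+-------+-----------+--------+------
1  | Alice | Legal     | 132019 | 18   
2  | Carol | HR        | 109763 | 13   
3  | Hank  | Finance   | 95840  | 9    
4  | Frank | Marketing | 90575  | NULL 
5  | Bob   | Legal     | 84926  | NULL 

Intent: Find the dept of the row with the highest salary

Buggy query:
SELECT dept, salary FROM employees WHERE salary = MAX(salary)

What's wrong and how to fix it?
Bug: MAX(salary) is an aggregate and cannot be used directly in WHERE

Fix: Wrap MAX in a scalar subquery so WHERE compares against a single value

Corrected query:
SELECT dept, salary FROM employees WHERE salary = (SELECT MAX(salary) FROM employees)

Result:
dept  | salary
------+-------
Legal | 132019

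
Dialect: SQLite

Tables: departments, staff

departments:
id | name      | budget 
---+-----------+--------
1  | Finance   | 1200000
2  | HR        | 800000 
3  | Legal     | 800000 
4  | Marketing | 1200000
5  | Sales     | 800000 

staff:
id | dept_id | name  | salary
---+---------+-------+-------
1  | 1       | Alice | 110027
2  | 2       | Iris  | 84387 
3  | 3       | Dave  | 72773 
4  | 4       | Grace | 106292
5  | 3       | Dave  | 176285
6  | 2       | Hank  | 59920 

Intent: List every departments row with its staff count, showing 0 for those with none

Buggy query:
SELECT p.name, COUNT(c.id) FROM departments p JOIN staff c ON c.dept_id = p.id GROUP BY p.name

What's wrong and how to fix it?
Bug: An inner join excludes parents with zero children

Fix: Switch to LEFT JOIN to retain unmatched parent rows

Corrected query:
SELECT p.name, COUNT(c.id) FROM departments p LEFT JOIN staff c ON c.dept_id = p.id GROUP BY p.name

Result:
name      | COUNT(c.id)
----------+------------
Finance   | 1          
HR        | 2          
Legal     | 2          
Marketing | 1          
Sales     | 0          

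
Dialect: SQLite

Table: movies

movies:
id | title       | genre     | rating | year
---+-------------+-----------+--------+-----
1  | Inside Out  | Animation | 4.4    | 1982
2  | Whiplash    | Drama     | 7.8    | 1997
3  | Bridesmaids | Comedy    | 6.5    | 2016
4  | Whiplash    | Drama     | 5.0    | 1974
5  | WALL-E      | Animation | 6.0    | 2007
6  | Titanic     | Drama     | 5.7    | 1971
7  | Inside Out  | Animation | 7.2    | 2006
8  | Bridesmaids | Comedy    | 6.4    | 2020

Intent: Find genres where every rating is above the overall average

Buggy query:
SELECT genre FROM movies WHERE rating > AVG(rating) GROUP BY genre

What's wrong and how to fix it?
Bug: AVG() is an aggregate; it can't sit directly in WHERE

Fix: Compute the overall average in a scalar subquery and compare each group's MIN against it in HAVING

Corrected query:
SELECT genre FROM movies GROUP BY genre HAVING MIN(rating) > (SELECT AVG(rating) FROM movies)

Result:
genre 
------
Comedy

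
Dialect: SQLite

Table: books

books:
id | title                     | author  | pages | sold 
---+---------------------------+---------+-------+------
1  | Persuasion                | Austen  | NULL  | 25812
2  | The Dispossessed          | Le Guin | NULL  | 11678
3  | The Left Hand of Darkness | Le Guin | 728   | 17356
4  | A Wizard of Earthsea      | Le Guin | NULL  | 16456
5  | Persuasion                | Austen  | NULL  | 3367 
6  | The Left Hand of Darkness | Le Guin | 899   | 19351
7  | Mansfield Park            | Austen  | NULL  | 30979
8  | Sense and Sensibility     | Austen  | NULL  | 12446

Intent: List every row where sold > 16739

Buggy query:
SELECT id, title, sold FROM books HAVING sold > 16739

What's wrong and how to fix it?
Bug: This is a non-aggregate query (no GROUP BY, no aggregates), so in SQLite the HAVING clause is invalid here; a row-level condition belongs in WHERE

Fix: Use WHERE for row-level filtering

Corrected query:
SELECT id, title, sold FROM books WHERE sold > 16739

Result:
id | title                     | sold 
---+---------------------------+------
1  | Persuasion                | 25812
3  | The Left Hand of Darkness | 17356
6  | The Left Hand of Darkness | 19351
7  | Mansfield Park            | 30979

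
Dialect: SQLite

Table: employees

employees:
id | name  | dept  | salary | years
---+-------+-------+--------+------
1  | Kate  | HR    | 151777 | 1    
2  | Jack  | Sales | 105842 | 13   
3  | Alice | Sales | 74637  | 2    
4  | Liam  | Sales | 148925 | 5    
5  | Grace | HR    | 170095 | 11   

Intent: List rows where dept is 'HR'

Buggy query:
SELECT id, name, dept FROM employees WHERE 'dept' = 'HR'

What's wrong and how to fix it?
Bug: 'dept' in single quotes is a string literal, not the column; the comparison is literal-vs-literal and never true

Fix: Remove the quotes around the column name (or use double quotes for an identifier)

Corrected query:
SELECT id, name, dept FROM employees WHERE dept = 'HR'

Result:
id | name  | dept
---+-------+-----
1  | Kate  | HR  
5  | Grace | HR  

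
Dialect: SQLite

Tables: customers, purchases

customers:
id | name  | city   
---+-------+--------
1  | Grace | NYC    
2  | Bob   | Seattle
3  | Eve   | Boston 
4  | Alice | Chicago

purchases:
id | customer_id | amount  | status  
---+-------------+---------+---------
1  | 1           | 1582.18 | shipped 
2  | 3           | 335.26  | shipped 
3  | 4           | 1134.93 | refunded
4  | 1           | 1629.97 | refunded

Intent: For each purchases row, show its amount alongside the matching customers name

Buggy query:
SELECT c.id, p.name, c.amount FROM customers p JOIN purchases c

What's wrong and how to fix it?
Bug: Missing join condition: each purchases row is matched to all customers rows instead of just its own

Fix: Add ON c.customer_id = p.id to the JOIN

Corrected query:
SELECT c.id, p.name, c.amount FROM customers p JOIN purchases c ON c.customer_id = p.id

Result:
id | name  | amount 
---+-------+--------
1  | Grace | 1582.18
2  | Eve   | 335.26 
3  | Alice | 1134.93
4  | Grace | 1629.97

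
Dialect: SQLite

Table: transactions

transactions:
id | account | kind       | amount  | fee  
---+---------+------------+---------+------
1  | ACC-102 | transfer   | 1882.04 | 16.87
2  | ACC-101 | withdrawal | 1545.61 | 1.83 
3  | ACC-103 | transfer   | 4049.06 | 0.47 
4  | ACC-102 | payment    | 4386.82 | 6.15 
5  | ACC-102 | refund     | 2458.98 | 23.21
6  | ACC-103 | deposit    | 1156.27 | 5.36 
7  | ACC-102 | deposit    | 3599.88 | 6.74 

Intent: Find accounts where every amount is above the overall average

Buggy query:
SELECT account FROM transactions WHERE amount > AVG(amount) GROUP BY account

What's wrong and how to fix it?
Bug: WHERE evaluates per row before aggregation, so AVG() is unavailable

Fix: Use a subquery for AVG and a HAVING MIN(...) filter so the condition holds for every row in the group

Corrected query:
SELECT account FROM transactions GROUP BY account HAVING MIN(amount) > (SELECT AVG(amount) FROM transactions)

Result:
(no rows)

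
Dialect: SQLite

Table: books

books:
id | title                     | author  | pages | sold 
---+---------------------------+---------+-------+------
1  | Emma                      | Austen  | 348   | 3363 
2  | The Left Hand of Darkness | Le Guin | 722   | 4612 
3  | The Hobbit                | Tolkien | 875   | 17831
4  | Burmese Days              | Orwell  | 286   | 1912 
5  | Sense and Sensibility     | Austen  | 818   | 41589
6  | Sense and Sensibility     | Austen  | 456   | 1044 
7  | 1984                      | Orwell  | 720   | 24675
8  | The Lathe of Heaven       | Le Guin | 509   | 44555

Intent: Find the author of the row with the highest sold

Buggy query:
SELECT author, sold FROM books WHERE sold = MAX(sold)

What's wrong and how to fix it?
Bug: MAX(sold) is an aggregate and cannot be used directly in WHERE

Fix: Use a subquery: WHERE sold = (SELECT MAX(sold) FROM books)

Corrected query:
SELECT author, sold FROM books WHERE sold = (SELECT MAX(sold) FROM books)

Result:
author  | sold 
--------+------
Le Guin | 44555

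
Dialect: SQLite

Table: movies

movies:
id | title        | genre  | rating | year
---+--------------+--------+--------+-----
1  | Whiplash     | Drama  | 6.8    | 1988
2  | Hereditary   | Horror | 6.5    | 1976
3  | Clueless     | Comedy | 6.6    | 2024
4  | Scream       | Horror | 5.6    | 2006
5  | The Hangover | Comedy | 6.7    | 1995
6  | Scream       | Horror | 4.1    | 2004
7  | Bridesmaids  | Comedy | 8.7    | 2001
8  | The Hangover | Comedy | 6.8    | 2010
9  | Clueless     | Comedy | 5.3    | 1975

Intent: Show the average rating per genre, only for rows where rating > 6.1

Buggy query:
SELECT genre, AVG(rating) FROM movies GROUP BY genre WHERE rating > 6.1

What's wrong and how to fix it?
Bug: Row-level WHERE must come before GROUP BY in the clause order

Fix: Place WHERE between FROM and GROUP BY

Corrected query:
SELECT genre, AVG(rating) FROM movies WHERE rating > 6.1 GROUP BY genre

Result:
genre  | AVG(rating)
-------+------------
Comedy | 7.2        
Drama  | 6.8        
Horror | 6.5        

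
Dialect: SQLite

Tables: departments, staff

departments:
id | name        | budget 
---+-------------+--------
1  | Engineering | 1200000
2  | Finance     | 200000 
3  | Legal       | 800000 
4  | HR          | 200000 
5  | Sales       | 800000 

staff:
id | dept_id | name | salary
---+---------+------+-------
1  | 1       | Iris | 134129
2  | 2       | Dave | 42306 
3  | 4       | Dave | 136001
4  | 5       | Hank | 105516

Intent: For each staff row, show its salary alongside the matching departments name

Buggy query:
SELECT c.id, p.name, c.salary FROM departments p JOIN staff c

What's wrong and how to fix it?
Bug: JOIN with no ON clause produces a cartesian product; every staff row pairs with every departments row

Fix: Add ON c.dept_id = p.id to the JOIN

Corrected query:
SELECT c.id, p.name, c.salary FROM departments p JOIN staff c ON c.dept_id = p.id

Result:
id | name        | salary
---+-------------+-------
1  | Engineering | 134129
2  | Finance     | 42306 
3  | HR          | 136001
4  | Sales       | 105516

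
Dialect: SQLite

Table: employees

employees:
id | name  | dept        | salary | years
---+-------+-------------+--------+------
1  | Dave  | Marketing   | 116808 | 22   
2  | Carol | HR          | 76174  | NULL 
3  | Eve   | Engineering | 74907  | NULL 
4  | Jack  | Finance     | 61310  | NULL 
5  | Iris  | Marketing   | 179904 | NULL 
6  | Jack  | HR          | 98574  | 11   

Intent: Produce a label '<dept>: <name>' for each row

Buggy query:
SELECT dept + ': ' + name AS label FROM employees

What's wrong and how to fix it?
Bug: '+' is numeric addition; on text columns SQLite converts them to 0 instead of concatenating

Fix: Replace + with || to concatenate text

Corrected query:
SELECT dept || ': ' || name AS label FROM employees

Result:
label           
----------------
Marketing: Dave 
HR: Carol       
Engineering: Eve
Finance: Jack   
Marketing: Iris 
HR: Jack        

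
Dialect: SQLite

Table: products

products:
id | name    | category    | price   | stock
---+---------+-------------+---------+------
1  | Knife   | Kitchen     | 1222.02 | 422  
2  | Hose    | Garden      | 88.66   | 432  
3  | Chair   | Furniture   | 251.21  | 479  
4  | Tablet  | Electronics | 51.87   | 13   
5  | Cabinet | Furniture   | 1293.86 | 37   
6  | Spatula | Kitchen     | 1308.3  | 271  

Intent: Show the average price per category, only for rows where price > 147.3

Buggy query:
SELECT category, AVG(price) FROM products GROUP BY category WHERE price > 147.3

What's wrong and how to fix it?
Bug: Row-level WHERE must come before GROUP BY in the clause order

Fix: Move the WHERE clause before GROUP BY

Corrected query:
SELECT category, AVG(price) FROM products WHERE price > 147.3 GROUP BY category

Result:
category  | AVG(price)
----------+-----------
Furniture | 772.535   
Kitchen   | 1265.16   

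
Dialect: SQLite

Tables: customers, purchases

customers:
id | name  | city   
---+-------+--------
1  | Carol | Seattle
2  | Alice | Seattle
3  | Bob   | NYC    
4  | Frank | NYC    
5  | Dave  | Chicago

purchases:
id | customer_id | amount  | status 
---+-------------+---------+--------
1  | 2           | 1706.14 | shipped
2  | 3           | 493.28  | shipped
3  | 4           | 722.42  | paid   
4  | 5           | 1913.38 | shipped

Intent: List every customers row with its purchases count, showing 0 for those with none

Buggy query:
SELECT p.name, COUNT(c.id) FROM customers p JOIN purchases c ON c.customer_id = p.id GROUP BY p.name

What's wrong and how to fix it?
Bug: INNER JOIN drops customers rows that have no matching purchases rows

Fix: Switch to LEFT JOIN to retain unmatched parent rows

Corrected query:
SELECT p.name, COUNT(c.id) FROM customers p LEFT JOIN purchases c ON c.customer_id = p.id GROUP BY p.name

Result:
name  | COUNT(c.id)
------+------------
Alice | 1          
Bob   | 1          
Carol | 0          
Dave  | 1          
Frank | 1          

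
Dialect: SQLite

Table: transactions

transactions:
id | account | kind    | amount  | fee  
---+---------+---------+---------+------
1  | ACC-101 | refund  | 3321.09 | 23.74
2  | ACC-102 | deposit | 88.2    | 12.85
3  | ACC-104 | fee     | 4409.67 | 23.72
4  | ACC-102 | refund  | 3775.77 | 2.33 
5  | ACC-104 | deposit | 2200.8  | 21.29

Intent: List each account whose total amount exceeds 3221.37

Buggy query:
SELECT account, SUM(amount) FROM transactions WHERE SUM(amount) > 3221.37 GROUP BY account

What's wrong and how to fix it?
Bug: WHERE runs before GROUP BY, so aggregates aren't available there

Fix: Use HAVING (which filters groups after aggregation) instead of WHERE

Corrected query:
SELECT account, SUM(amount) FROM transactions GROUP BY account HAVING SUM(amount) > 3221.37

Result:
account | SUM(amount)
--------+------------
ACC-101 | 3321.09    
ACC-102 | 3863.97    
ACC-104 | 6610.47    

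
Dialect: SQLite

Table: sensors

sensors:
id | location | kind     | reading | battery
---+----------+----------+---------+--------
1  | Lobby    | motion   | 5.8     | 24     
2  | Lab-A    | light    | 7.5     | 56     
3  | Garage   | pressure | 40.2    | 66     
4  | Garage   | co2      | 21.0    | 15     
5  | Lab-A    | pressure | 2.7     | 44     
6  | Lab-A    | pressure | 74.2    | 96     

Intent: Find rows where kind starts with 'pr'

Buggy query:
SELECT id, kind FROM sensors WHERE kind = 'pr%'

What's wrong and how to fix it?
Bug: '=' compares the literal string including the % character; pattern matching needs LIKE

Fix: Replace '=' with LIKE so 'pr%' is treated as a pattern

Corrected query:
SELECT id, kind FROM sensors WHERE kind LIKE 'pr%'

Result:
id | kind    
---+---------
3  | pressure
5  | pressure
6  | pressure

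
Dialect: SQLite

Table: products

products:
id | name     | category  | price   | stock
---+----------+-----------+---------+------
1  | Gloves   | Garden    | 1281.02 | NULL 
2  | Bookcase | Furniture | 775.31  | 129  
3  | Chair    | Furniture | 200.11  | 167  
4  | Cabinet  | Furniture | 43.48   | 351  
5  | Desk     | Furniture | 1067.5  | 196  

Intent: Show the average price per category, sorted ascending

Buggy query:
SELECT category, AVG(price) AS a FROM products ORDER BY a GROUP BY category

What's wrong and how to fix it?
Bug: ORDER BY appears before GROUP BY; SQL clause order requires GROUP BY first

Fix: Reorder: SELECT … FROM … GROUP BY … ORDER BY …

Corrected query:
SELECT category, AVG(price) AS a FROM products GROUP BY category ORDER BY a

Result:
category  | a      
----------+--------
Furniture | 521.6  
Garden    | 1281.02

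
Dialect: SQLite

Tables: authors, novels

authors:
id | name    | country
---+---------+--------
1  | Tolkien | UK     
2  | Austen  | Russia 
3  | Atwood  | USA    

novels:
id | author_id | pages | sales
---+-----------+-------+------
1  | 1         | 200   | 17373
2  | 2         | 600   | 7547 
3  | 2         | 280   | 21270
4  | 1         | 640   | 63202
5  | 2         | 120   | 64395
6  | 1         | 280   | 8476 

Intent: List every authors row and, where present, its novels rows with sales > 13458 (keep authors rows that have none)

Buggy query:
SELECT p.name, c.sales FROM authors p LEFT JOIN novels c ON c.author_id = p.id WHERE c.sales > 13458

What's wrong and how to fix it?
Bug: A WHERE condition on the right-hand table after LEFT JOIN drops unmatched parents

Fix: Move the right-table condition into the ON clause so unmatched parents are kept

Corrected query:
SELECT p.name, c.sales FROM authors p LEFT JOIN novels c ON c.author_id = p.id AND c.sales > 13458

Result:
name    | sales
--------+------
Tolkien | 17373
Tolkien | 63202
Austen  | 21270
Austen  | 64395
Atwood  | NULL 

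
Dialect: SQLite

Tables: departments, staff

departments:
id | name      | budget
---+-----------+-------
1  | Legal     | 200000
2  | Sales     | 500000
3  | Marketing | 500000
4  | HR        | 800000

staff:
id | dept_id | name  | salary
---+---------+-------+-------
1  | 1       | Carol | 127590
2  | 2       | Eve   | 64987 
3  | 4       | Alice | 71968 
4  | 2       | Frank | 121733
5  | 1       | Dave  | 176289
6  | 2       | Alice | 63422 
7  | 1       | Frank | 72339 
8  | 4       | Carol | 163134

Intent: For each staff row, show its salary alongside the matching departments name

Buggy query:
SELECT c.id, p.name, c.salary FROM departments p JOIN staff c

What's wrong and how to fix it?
Bug: Missing join condition: each staff row is matched to all departments rows instead of just its own

Fix: Specify the join condition linking the foreign key to the parent id

Corrected query:
SELECT c.id, p.name, c.salary FROM departments p JOIN staff c ON c.dept_id = p.id

Result:
id | name  | salary
---+-------+-------
1  | Legal | 127590
2  | Sales | 64987 
3  | HR    | 71968 
4  | Sales | 121733
5  | Legal | 176289
6  | Sales | 63422 
7  | Legal | 72339 
8  | HR    | 163134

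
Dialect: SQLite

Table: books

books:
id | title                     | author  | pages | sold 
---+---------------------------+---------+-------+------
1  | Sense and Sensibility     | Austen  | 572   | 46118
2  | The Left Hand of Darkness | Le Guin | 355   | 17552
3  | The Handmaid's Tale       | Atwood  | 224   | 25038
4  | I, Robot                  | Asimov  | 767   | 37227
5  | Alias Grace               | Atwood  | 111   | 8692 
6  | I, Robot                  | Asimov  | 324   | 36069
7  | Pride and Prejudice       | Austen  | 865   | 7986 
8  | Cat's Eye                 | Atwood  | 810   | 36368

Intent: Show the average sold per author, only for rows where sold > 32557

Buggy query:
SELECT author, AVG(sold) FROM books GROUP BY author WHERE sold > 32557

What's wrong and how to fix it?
Bug: Row-level WHERE must come before GROUP BY in the clause order

Fix: Move the WHERE clause before GROUP BY

Corrected query:
SELECT author, AVG(sold) FROM books WHERE sold > 32557 GROUP BY author

Result:
author | AVG(sold)
-------+----------
Asimov | 36648    
Atwood | 36368    
Austen | 46118    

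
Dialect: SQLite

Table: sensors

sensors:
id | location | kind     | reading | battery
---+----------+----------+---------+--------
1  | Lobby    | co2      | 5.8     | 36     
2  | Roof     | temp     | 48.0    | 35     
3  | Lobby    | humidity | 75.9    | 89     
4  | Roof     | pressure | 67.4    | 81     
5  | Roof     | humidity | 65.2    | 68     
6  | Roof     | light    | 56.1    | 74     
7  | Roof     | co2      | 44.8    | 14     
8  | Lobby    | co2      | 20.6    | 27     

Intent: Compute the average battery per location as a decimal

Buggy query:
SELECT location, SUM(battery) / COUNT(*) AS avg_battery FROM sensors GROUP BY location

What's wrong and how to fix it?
Bug: SUM(battery) and COUNT(*) are both integers; the division truncates the fractional part

Fix: Multiply by 1.0 (or CAST to REAL) to force floating-point division

Corrected query:
SELECT location, SUM(battery) * 1.0 / COUNT(*) AS avg_battery FROM sensors GROUP BY location

Result:
location | avg_battery
---------+------------
Lobby    | 50.666667  
Roof     | 54.4       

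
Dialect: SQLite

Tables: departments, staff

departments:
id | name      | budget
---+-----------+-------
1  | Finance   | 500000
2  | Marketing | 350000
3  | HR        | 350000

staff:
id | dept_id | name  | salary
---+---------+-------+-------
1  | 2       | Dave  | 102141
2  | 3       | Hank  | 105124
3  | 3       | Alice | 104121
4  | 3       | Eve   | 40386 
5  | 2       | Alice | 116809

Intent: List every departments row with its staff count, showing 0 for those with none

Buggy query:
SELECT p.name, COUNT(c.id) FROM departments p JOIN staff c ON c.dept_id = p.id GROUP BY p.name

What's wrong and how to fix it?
Bug: An inner join excludes parents with zero children

Fix: Switch to LEFT JOIN to retain unmatched parent rows

Corrected query:
SELECT p.name, COUNT(c.id) FROM departments p LEFT JOIN staff c ON c.dept_id = p.id GROUP BY p.name

Result:
name      | COUNT(c.id)
----------+------------
Finance   | 0          
HR        | 3          
Marketing | 2          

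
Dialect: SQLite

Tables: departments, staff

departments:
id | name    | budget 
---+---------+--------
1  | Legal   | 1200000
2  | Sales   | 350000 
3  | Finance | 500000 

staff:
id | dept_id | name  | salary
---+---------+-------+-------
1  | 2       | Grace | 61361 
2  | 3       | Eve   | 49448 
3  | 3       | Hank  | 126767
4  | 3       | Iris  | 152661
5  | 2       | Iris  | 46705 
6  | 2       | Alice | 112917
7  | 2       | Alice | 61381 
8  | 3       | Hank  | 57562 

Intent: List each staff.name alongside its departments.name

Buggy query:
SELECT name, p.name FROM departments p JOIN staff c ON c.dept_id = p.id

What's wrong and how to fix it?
Bug: 'name' exists in both joined tables, so the database can't tell which one is meant

Fix: Qualify the column with its table alias (c.name)

Corrected query:
SELECT c.name, p.name FROM departments p JOIN staff c ON c.dept_id = p.id

Result:
name  | name   
------+--------
Grace | Sales  
Eve   | Finance
Hank  | Finance
Iris  | Finance
Iris  | Sales  
Alice | Sales  
Alice | Sales  
Hank  | Finance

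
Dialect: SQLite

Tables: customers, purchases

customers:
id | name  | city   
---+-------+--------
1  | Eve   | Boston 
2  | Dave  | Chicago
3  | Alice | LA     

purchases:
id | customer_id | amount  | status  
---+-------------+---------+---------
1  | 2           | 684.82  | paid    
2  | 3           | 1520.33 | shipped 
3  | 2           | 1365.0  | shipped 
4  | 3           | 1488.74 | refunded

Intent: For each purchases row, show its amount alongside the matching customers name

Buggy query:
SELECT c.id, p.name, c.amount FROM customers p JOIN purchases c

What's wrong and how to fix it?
Bug: Missing join condition: each purchases row is matched to all customers rows instead of just its own

Fix: Add ON c.customer_id = p.id to the JOIN

Corrected query:
SELECT c.id, p.name, c.amount FROM customers p JOIN purchases c ON c.customer_id = p.id

Result:
id | name  | amount 
---+-------+--------
1  | Dave  | 684.82 
2  | Alice | 1520.33
3  | Dave  | 1365   
4  | Alice | 1488.74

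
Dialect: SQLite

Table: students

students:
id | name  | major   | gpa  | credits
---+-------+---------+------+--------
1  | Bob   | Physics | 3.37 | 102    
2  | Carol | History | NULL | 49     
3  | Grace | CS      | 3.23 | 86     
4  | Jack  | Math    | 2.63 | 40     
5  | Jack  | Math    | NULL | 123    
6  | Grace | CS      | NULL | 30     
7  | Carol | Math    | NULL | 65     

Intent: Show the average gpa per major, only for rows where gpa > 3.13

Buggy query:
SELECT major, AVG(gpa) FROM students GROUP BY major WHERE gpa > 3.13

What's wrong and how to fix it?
Bug: WHERE cannot follow GROUP BY

Fix: Move the WHERE clause before GROUP BY

Corrected query:
SELECT major, AVG(gpa) FROM students WHERE gpa > 3.13 GROUP BY major

Result:
major   | AVG(gpa)
--------+---------
CS      | 3.23    
Physics | 3.37    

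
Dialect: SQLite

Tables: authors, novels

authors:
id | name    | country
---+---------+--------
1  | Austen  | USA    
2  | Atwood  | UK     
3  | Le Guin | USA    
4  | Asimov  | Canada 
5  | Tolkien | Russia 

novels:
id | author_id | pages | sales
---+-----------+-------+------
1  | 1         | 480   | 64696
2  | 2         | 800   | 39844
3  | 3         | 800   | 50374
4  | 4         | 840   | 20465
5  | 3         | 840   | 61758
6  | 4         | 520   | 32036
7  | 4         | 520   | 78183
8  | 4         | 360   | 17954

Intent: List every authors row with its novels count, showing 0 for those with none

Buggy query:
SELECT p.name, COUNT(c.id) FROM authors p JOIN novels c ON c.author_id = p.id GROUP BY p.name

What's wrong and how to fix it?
Bug: INNER JOIN drops authors rows that have no matching novels rows

Fix: Use LEFT JOIN so parents without children still appear (COUNT(c.id) gives 0)

Corrected query:
SELECT p.name, COUNT(c.id) FROM authors p LEFT JOIN novels c ON c.author_id = p.id GROUP BY p.name

Result:
name    | COUNT(c.id)
--------+------------
Asimov  | 4          
Atwood  | 1          
Austen  | 1          
Le Guin | 2          
Tolkien | 0          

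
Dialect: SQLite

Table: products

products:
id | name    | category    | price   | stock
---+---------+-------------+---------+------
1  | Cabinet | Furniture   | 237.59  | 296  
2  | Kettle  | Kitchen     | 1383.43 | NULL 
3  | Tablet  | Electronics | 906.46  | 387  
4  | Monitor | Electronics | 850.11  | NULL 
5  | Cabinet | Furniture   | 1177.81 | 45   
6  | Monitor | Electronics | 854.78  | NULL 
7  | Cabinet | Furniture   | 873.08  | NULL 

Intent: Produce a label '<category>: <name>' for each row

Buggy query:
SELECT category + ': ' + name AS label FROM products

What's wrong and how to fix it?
Bug: SQLite uses || for string concatenation; + coerces text to numbers (yielding 0)

Fix: Use the || operator for string concatenation

Corrected query:
SELECT category || ': ' || name AS label FROM products

Result:
label               
--------------------
Furniture: Cabinet  
Kitchen: Kettle     
Electronics: Tablet 
Electronics: Monitor
Furniture: Cabinet  
Electronics: Monitor
Furniture: Cabinet  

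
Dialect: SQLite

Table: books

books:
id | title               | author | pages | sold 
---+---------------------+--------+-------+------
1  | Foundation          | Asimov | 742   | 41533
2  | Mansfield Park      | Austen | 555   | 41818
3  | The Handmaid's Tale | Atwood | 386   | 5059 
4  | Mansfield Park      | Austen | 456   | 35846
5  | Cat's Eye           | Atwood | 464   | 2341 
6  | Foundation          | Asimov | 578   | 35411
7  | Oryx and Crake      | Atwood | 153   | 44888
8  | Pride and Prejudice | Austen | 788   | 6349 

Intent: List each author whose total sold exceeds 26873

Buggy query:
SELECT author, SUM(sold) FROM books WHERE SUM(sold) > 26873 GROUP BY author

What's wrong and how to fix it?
Bug: Aggregate functions cannot appear in a WHERE clause

Fix: Use HAVING (which filters groups after aggregation) instead of WHERE

Corrected query:
SELECT author, SUM(sold) FROM books GROUP BY author HAVING SUM(sold) > 26873

Result:
author | SUM(sold)
-------+----------
Asimov | 76944    
Atwood | 52288    
Austen | 84013    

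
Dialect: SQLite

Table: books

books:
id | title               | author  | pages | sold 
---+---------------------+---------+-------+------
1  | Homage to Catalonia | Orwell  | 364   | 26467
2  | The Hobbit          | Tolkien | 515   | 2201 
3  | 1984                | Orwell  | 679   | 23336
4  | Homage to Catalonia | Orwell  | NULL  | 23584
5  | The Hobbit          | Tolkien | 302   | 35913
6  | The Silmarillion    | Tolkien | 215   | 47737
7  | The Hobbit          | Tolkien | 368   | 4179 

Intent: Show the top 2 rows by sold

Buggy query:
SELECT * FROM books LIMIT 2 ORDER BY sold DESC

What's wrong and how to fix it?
Bug: ORDER BY cannot follow LIMIT; LIMIT is the final clause

Fix: Swap the clauses: ORDER BY first, then LIMIT

Corrected query:
SELECT * FROM books ORDER BY sold DESC LIMIT 2

Result:
id | title            | author  | pages | sold 
---+------------------+---------+-------+------
6  | The Silmarillion | Tolkien | 215   | 47737
5  | The Hobbit       | Tolkien | 302   | 35913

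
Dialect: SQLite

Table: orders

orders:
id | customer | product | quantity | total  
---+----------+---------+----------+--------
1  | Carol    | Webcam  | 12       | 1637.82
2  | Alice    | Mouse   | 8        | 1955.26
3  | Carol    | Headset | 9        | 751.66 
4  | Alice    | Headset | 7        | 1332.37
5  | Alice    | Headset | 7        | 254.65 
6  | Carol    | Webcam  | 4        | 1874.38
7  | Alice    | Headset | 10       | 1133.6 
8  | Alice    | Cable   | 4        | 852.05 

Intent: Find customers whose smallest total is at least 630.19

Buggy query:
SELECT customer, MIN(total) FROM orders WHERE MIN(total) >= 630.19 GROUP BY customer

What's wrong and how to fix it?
Bug: MIN() in WHERE is a misuse of aggregate

Fix: Replace WHERE with HAVING after the GROUP BY

Corrected query:
SELECT customer, MIN(total) FROM orders GROUP BY customer HAVING MIN(total) >= 630.19

Result:
customer | MIN(total)
---------+-----------
Carol    | 751.66    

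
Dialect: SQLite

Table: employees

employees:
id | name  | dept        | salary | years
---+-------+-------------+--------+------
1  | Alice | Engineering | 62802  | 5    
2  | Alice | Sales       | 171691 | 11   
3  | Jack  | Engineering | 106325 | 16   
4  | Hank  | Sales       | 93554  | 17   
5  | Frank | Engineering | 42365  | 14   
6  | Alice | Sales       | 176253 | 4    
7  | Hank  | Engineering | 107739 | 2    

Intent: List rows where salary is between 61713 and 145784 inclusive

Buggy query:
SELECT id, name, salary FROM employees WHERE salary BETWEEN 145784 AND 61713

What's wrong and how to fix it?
Bug: The bounds are reversed; BETWEEN a AND b requires a <= b to match anything

Fix: Swap the bounds so the smaller value comes first

Corrected query:
SELECT id, name, salary FROM employees WHERE salary BETWEEN 61713 AND 145784

Result:
id | name  | salary
---+-------+-------
1  | Alice | 62802 
3  | Jack  | 106325
4  | Hank  | 93554 
7  | Hank  | 107739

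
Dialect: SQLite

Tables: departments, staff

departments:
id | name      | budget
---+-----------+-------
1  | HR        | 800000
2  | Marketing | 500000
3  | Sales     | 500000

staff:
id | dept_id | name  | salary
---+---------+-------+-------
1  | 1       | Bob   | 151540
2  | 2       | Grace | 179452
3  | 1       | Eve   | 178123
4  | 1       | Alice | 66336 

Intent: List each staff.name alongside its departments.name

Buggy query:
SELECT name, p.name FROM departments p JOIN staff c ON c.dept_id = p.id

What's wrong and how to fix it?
Bug: Both tables have a 'name' column; the unqualified reference is ambiguous

Fix: Prefix ambiguous columns with the table alias

Corrected query:
SELECT c.name, p.name FROM departments p JOIN staff c ON c.dept_id = p.id

Result:
name  | name     
------+----------
Bob   | HR       
Grace | Marketing
Eve   | HR       
Alice | HR       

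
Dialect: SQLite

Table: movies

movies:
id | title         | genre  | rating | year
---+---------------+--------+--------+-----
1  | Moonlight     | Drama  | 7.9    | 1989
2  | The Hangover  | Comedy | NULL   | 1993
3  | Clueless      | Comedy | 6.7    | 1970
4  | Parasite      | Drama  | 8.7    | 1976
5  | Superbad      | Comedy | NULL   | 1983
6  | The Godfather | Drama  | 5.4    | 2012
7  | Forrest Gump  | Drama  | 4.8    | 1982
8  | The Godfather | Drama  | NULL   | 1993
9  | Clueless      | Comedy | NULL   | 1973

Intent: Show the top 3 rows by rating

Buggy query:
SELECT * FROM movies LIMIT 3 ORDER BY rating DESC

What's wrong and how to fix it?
Bug: ORDER BY cannot follow LIMIT; LIMIT is the final clause

Fix: Swap the clauses: ORDER BY first, then LIMIT

Corrected query:
SELECT * FROM movies ORDER BY rating DESC LIMIT 3

Result:
id | title     | genre  | rating | year
---+-----------+--------+--------+-----
4  | Parasite  | Drama  | 8.7    | 1976
1  | Moonlight | Drama  | 7.9    | 1989
3  | Clueless  | Comedy | 6.7    | 1970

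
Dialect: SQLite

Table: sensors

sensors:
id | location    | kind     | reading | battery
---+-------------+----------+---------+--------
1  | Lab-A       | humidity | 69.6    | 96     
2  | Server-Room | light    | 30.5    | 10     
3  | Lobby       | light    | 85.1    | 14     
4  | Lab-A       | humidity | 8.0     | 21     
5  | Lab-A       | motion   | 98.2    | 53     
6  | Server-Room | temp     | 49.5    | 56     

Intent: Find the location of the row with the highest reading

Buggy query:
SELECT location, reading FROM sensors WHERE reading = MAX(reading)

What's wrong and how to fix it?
Bug: WHERE is evaluated per row; an aggregate over the whole table isn't defined there

Fix: Wrap MAX in a scalar subquery so WHERE compares against a single value

Corrected query:
SELECT location, reading FROM sensors WHERE reading = (SELECT MAX(reading) FROM sensors)

Result:
location | reading
---------+--------
Lab-A    | 98.2   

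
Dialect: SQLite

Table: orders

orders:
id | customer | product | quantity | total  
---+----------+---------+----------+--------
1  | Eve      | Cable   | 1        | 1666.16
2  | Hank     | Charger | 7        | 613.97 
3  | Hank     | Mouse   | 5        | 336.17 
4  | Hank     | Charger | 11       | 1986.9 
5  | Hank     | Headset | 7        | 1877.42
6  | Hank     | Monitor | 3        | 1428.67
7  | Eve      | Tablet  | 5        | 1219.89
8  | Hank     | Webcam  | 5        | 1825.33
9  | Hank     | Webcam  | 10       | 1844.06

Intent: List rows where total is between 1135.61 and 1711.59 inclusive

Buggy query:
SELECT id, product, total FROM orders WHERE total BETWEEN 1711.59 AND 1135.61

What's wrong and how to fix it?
Bug: BETWEEN expects the lower bound first; with 1711.59 AND 1135.61 the range is empty

Fix: Swap the bounds so the smaller value comes first

Corrected query:
SELECT id, product, total FROM orders WHERE total BETWEEN 1135.61 AND 1711.59

Result:
id | product | total  
---+---------+--------
1  | Cable   | 1666.16
6  | Monitor | 1428.67
7  | Tablet  | 1219.89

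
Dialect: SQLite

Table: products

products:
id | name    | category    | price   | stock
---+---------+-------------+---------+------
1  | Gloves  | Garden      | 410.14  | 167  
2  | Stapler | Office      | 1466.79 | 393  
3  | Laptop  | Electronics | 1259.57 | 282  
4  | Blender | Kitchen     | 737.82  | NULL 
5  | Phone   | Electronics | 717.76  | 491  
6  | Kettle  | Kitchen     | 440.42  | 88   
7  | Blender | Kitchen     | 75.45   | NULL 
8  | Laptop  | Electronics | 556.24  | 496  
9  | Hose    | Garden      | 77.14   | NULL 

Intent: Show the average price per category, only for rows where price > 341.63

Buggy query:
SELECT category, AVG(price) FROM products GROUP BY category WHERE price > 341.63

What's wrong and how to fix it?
Bug: Row-level WHERE must come before GROUP BY in the clause order

Fix: Place WHERE between FROM and GROUP BY

Corrected query:
SELECT category, AVG(price) FROM products WHERE price > 341.63 GROUP BY category

Result:
category    | AVG(price)
------------+-----------
Electronics | 844.523333
Garden      | 410.14    
Kitchen     | 589.12    
Office      | 1466.79   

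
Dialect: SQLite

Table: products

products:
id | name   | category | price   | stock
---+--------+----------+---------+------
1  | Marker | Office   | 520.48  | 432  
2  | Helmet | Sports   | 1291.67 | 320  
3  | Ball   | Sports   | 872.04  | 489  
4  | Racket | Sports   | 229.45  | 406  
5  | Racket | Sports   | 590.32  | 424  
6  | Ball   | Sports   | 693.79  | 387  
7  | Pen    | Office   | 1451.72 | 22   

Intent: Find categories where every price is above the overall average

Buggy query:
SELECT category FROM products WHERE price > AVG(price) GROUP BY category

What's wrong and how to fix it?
Bug: AVG() is an aggregate; it can't sit directly in WHERE

Fix: Compute the overall average in a scalar subquery and compare each group's MIN against it in HAVING

Corrected query:
SELECT category FROM products GROUP BY category HAVING MIN(price) > (SELECT AVG(price) FROM products)

Result:
(no rows)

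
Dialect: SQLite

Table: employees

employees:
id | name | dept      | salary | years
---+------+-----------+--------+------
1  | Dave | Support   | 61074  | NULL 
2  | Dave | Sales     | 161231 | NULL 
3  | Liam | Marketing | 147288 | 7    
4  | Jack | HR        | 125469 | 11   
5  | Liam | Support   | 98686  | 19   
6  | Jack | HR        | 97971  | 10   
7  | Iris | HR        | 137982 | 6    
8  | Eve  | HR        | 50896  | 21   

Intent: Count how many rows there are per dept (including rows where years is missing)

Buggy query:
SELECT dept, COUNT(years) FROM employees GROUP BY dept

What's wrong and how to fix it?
Bug: COUNT(column) counts non-NULL values only; rows with NULL years aren't counted

Fix: Use COUNT(*) to count all rows regardless of NULL

Corrected query:
SELECT dept, COUNT(*) FROM employees GROUP BY dept

Result:
dept      | COUNT(*)
----------+---------
HR        | 4       
Marketing | 1       
Sales     | 1       
Support   | 2       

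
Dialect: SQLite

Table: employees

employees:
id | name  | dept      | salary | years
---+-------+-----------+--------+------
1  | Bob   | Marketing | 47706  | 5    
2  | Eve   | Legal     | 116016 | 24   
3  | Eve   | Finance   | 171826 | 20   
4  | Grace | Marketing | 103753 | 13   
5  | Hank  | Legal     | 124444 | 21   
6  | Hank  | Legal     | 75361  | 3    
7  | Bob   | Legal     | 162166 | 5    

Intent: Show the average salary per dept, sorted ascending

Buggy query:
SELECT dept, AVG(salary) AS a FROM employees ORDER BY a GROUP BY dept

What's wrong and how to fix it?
Bug: GROUP BY must precede ORDER BY

Fix: Reorder: SELECT … FROM … GROUP BY … ORDER BY …

Corrected query:
SELECT dept, AVG(salary) AS a FROM employees GROUP BY dept ORDER BY a

Result:
dept      | a        
----------+----------
Marketing | 75729.5  
Legal     | 119496.75
Finance   | 171826   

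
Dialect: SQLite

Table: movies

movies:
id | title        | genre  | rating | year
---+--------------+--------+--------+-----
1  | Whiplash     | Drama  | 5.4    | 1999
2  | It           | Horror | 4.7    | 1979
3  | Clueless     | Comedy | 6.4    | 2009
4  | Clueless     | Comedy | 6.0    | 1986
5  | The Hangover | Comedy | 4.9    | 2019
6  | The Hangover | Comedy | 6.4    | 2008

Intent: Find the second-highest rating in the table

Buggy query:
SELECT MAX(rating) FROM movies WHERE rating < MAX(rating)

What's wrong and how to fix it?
Bug: MAX(rating) on the right of the comparison is an aggregate-in-WHERE error

Fix: Compute the overall MAX in a subquery, then take MAX of rows below it

Corrected query:
SELECT MAX(rating) FROM movies WHERE rating < (SELECT MAX(rating) FROM movies)

Result:
MAX(rating)
-----------
6          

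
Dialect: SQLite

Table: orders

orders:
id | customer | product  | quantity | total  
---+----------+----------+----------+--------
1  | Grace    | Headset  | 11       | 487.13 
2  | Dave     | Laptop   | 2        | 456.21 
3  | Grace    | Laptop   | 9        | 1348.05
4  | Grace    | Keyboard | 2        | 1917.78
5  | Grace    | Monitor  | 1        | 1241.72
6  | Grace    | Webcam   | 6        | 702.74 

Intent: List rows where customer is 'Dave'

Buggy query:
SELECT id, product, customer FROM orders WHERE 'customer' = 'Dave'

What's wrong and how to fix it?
Bug: 'customer' in single quotes is a string literal, not the column; the comparison is literal-vs-literal and never true

Fix: Reference the column as customer without single quotes

Corrected query:
SELECT id, product, customer FROM orders WHERE customer = 'Dave'

Result:
id | product | customer
---+---------+---------
2  | Laptop  | Dave    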